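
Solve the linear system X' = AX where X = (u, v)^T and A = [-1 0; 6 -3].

Coefficient matrix A = [[-1, 0], [6, -3]].
Characteristic polynomial det(A - λI) = λ^2 + 4λ + 3 = 0.
Eigenvalues λ = -1, -3.
For λ=-1: (A-λI) row 2 is [6, -2], so an eigenvector is (-1, -3).
For λ=-3: (A-λI) row 1 is [2, 0], so an eigenvector is (0, -1).
General solution: K_1e^(-t)(-1,-3) + K_2e^(-3t)(0,-1).

u(t) = -K_1e^(-t), v(t) = -3K_1e^(-t) - K_2e^(-3t)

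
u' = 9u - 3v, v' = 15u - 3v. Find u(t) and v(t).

Coefficient matrix A = [[9, -3], [15, -3]].
Characteristic polynomial det(A - λI) = λ^2 - 6λ + 18 = 0.
Eigenvalues λ = 3 ± 3i (complex conjugate pair).
For λ=3+3i: an eigenvector is (0,-1) - i(1,2) = (0 - i, -1 - 2i).
A real fundamental pair from Re and Im of e^((3+3i)t)v: X_1 = e^(3t)(cos(3t)·(0,-1) + sin(3t)·(1,2)), X_2 = e^(3t)(sin(3t)·(0,-1) - cos(3t)·(1,2)).
General solution: C_1X_1 + C_2X_2.

u(t) = C_1e^(3t)sin(3t) - C_2e^(3t)cos(3t), v(t) = 2C_1e^(3t)sin(3t) - C_1e^(3t)cos(3t) - C_2e^(3t)sin(3t) - 2C_2e^(3t)cos(3t)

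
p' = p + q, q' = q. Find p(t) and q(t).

p(t) = -C_1e^(t) - C_2te^(t) - 3C_2e^(t), q(t) = -C_2e^(t)

Coefficient matrix A = [[1, 1], [0, 1]].
Characteristic polynomial det(A - λI) = λ^2 - 2λ + 1 = 0.
Single eigenvalue λ = 1 with algebraic multiplicity 2.
Eigenvector v = (-1,0); generalized eigenvector w with (A-λI)w=v is (-3,-1).
General solution: e^(t)[C_1·v + C_2·(t·v + w)].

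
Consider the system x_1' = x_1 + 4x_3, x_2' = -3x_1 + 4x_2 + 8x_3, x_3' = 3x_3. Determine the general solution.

x_1(t) = c_1e^(t) + 2c_3e^(3t), x_2(t) = c_1e^(t) + c_2e^(4t) - 2c_3e^(3t), x_3(t) = c_3e^(3t)

Coefficient matrix A = [[1, 0, 4], [-3, 4, 8], [0, 0, 3]].
det(A - λI) = 0 gives eigenvalues λ = 1, 4, 3.
For λ=1: eigenvector (1,1,0).
For λ=4: eigenvector (0,1,0).
For λ=3: eigenvector (2,-2,1).
General solution: c_1e^(t)(1,1,0) + c_2e^(4t)(0,1,0) + c_3e^(3t)(2,-2,1).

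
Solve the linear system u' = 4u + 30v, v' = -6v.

u(t) = -3K_1e^(-6t) - K_2e^(4t), v(t) = K_1e^(-6t)

Coefficient matrix A = [[4, 30], [0, -6]].
Characteristic polynomial det(A - λI) = λ^2 + 2λ - 24 = 0.
Eigenvalues λ = -6, 4.
For λ=-6: (A-λI) row 1 is [10, 30], so an eigenvector is (-3, 1).
For λ=4: (A-λI) row 1 is [0, 30], so an eigenvector is (-1, 0).
General solution: K_1e^(-6t)(-3,1) + K_2e^(4t)(-1,0).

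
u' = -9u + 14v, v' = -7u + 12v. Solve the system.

u(t) = K_1e^(5t) + 2K_2e^(-2t), v(t) = K_1e^(5t) + K_2e^(-2t)

Coefficient matrix A = [[-9, 14], [-7, 12]].
Characteristic polynomial det(A - λI) = λ^2 - 3λ - 10 = 0.
Eigenvalues λ = 5, -2.
For λ=5: (A-λI) row 1 is [-14, 14], so an eigenvector is (1, 1).
For λ=-2: (A-λI) row 1 is [-7, 14], so an eigenvector is (2, 1).
General solution: K_1e^(5t)(1,1) + K_2e^(-2t)(2,1).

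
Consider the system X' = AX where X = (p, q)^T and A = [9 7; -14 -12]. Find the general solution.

p(t) = -K_1e^(2t) + K_2e^(-5t), q(t) = K_1e^(2t) - 2K_2e^(-5t)

Coefficient matrix A = [[9, 7], [-14, -12]].
Characteristic polynomial det(A - λI) = λ^2 + 3λ - 10 = 0.
Eigenvalues λ = 2, -5.
For λ=2: (A-λI) row 1 is [7, 7], so an eigenvector is (-1, 1).
For λ=-5: (A-λI) row 1 is [14, 7], so an eigenvector is (1, -2).
General solution: K_1e^(2t)(-1,1) + K_2e^(-5t)(1,-2).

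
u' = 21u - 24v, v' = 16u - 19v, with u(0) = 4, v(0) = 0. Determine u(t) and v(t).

u(t) = 12e^(5t) - 8e^(-3t), v(t) = 8e^(5t) - 8e^(-3t)

Coefficient matrix A = [[21, -24], [16, -19]].
Characteristic polynomial det(A - λI) = λ^2 - 2λ - 15 = 0.
Eigenvalues λ = -3, 5.
For λ=-3: (A-λI) row 1 is [24, -24], so an eigenvector is (1, 1).
For λ=5: (A-λI) row 1 is [16, -24], so an eigenvector is (-3, -2).
General solution: K_1e^(-3t)(1,1) + K_2e^(5t)(-3,-2).
Applying u(0)=4, v(0)=0 gives K_1=-8, K_2=-4.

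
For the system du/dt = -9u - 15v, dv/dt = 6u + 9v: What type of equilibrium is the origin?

center

A = [[-9,-15],[6,9]]; det(A-λI) = λ^2 + 9.
λ = 0 ± 3i: zero real part.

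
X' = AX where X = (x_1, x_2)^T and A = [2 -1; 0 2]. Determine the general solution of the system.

Coefficient matrix A = [[2, -1], [0, 2]].
Characteristic polynomial det(A - λI) = λ^2 - 4λ + 4 = 0.
Single eigenvalue λ = 2 with algebraic multiplicity 2.
Eigenvector v = (1,0); generalized eigenvector w with (A-λI)w=v is (1,-1).
General solution: e^(2t)[C_1·v + C_2·(t·v + w)].

x_1(t) = C_1e^(2t) + C_2te^(2t) + C_2e^(2t), x_2(t) = -C_2e^(2t)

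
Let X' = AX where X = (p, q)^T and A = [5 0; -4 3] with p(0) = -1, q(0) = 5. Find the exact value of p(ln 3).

A = [[5,0],[-4,3]]; eigenvalues λ = 5, 3.
Eigenvectors: (1,-2) for λ=5, (0,-1) for λ=3.
From the initial condition, c_1 = -1, c_2 = -3.
p(ln 3) = (-1)(3^5)(1) + (-3)(3^3)(0) = -243.

-243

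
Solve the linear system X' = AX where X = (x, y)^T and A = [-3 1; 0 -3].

x(t) = -C_1e^(-3t) - C_2te^(-3t) + 2C_2e^(-3t), y(t) = -C_2e^(-3t)

Coefficient matrix A = [[-3, 1], [0, -3]].
Characteristic polynomial det(A - λI) = λ^2 + 6λ + 9 = 0.
Single eigenvalue λ = -3 with algebraic multiplicity 2.
Eigenvector v = (-1,0); generalized eigenvector w with (A-λI)w=v is (2,-1).
General solution: e^(-3t)[C_1·v + C_2·(t·v + w)].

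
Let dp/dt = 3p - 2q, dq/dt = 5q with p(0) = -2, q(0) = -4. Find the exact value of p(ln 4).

A = [[3,-2],[0,5]]; eigenvalues λ = 3, 5.
Eigenvectors: (1,0) for λ=3, (1,-1) for λ=5.
From the initial condition, c_1 = -6, c_2 = 4.
p(ln 4) = (-6)(4^3)(1) + (4)(4^5)(1) = 3712.

3712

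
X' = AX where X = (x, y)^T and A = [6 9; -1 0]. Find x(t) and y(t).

x(t) = 3c_1e^(3t) + 3c_2te^(3t) - 2c_2e^(3t), y(t) = -c_1e^(3t) - c_2te^(3t) + c_2e^(3t)

Coefficient matrix A = [[6, 9], [-1, 0]].
Characteristic polynomial det(A - λI) = λ^2 - 6λ + 9 = 0.
Single eigenvalue λ = 3 with algebraic multiplicity 2.
Eigenvector v = (3,-1); generalized eigenvector w with (A-λI)w=v is (-2,1).
General solution: e^(3t)[c_1·v + c_2·(t·v + w)].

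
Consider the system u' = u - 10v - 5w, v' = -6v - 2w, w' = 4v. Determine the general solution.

Coefficient matrix A = [[1, -10, -5], [0, -6, -2], [0, 4, 0]].
det(A - λI) = 0 gives eigenvalues λ = -2, 1, -4.
For λ=-2: eigenvector (0,-1,2).
For λ=1: eigenvector (1,0,0).
For λ=-4: eigenvector (1,1,-1).
General solution: c_1e^(-2t)(0,-1,2) + c_2e^(t)(1,0,0) + c_3e^(-4t)(1,1,-1).

u(t) = c_2e^(t) + c_3e^(-4t), v(t) = -c_1e^(-2t) + c_3e^(-4t), w(t) = 2c_1e^(-2t) - c_3e^(-4t)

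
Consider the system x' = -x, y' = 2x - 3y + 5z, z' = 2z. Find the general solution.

x(t) = K_1e^(-t), y(t) = K_1e^(-t) + K_2e^(-3t) + K_3e^(2t), z(t) = K_3e^(2t)

Coefficient matrix A = [[-1, 0, 0], [2, -3, 5], [0, 0, 2]].
det(A - λI) = 0 gives eigenvalues λ = -1, -3, 2.
For λ=-1: eigenvector (1,1,0).
For λ=-3: eigenvector (0,1,0).
For λ=2: eigenvector (0,1,1).
General solution: K_1e^(-t)(1,1,0) + K_2e^(-3t)(0,1,0) + K_3e^(2t)(0,1,1).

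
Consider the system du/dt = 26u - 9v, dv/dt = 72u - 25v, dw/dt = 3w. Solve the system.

Coefficient matrix A = [[26, -9, 0], [72, -25, 0], [0, 0, 3]].
det(A - λI) = 0 gives eigenvalues λ = -1, 2, 3.
For λ=-1: eigenvector (-1,-3,0).
For λ=2: eigenvector (-3,-8,0).
For λ=3: eigenvector (0,0,1).
General solution: K_1e^(-t)(-1,-3,0) + K_2e^(2t)(-3,-8,0) + K_3e^(3t)(0,0,1).

u(t) = -K_1e^(-t) - 3K_2e^(2t), v(t) = -3K_1e^(-t) - 8K_2e^(2t), w(t) = K_3e^(3t)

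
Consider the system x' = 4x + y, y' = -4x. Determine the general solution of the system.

Coefficient matrix A = [[4, 1], [-4, 0]].
Characteristic polynomial det(A - λI) = λ^2 - 4λ + 4 = 0.
Single eigenvalue λ = 2 with algebraic multiplicity 2.
Eigenvector v = (-1,2); generalized eigenvector w with (A-λI)w=v is (-2,3).
General solution: e^(2t)[C_1·v + C_2·(t·v + w)].

x(t) = -C_1e^(2t) - C_2te^(2t) - 2C_2e^(2t), y(t) = 2C_1e^(2t) + 2C_2te^(2t) + 3C_2e^(2t)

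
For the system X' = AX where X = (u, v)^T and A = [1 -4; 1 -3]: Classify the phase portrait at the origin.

A = [[1,-4],[1,-3]]; det(A-λI) = λ^2 + 2λ + 1.
repeated λ = -1 with a single eigenvector.

stable improper node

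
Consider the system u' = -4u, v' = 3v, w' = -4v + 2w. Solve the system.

Coefficient matrix A = [[-4, 0, 0], [0, 3, 0], [0, -4, 2]].
det(A - λI) = 0 gives eigenvalues λ = -4, 3, 2.
For λ=-4: eigenvector (1,0,0).
For λ=3: eigenvector (0,1,-4).
For λ=2: eigenvector (0,0,1).
General solution: K_1e^(-4t)(1,0,0) + K_2e^(3t)(0,1,-4) + K_3e^(2t)(0,0,1).

u(t) = K_1e^(-4t), v(t) = K_2e^(3t), w(t) = -4K_2e^(3t) + K_3e^(2t)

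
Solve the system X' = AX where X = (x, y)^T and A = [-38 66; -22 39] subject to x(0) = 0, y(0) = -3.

x(t) = -18e^(6t) + 18e^(-5t), y(t) = -12e^(6t) + 9e^(-5t)

Coefficient matrix A = [[-38, 66], [-22, 39]].
Characteristic polynomial det(A - λI) = λ^2 - λ - 30 = 0.
Eigenvalues λ = -5, 6.
For λ=-5: (A-λI) row 1 is [-33, 66], so an eigenvector is (2, 1).
For λ=6: (A-λI) row 1 is [-44, 66], so an eigenvector is (3, 2).
General solution: C_1e^(-5t)(2,1) + C_2e^(6t)(3,2).
Applying x(0)=0, y(0)=-3 gives C_1=9, C_2=-6.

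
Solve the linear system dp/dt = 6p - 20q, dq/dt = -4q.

p(t) = -2C_1e^(-4t) + C_2e^(6t), q(t) = -C_1e^(-4t)

Coefficient matrix A = [[6, -20], [0, -4]].
Characteristic polynomial det(A - λI) = λ^2 - 2λ - 24 = 0.
Eigenvalues λ = -4, 6.
For λ=-4: (A-λI) row 1 is [10, -20], so an eigenvector is (-2, -1).
For λ=6: (A-λI) row 1 is [0, -20], so an eigenvector is (1, 0).
General solution: C_1e^(-4t)(-2,-1) + C_2e^(6t)(1,0).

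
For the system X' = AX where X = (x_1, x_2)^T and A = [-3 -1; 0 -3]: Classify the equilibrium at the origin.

A = [[-3,-1],[0,-3]]; det(A-λI) = λ^2 + 6λ + 9.
repeated λ = -3 with a single eigenvector.

stable improper node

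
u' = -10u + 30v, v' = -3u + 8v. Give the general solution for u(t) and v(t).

Coefficient matrix A = [[-10, 30], [-3, 8]].
Characteristic polynomial det(A - λI) = λ^2 + 2λ + 10 = 0.
Eigenvalues λ = -1 ± 3i (complex conjugate pair).
For λ=-1+3i: an eigenvector is (-3,-1) - i(-1,0) = (-3 + i, -1).
A real fundamental pair from Re and Im of e^((-1+3i)t)v: X_1 = e^(-t)(cos(3t)·(-3,-1) + sin(3t)·(-1,0)), X_2 = e^(-t)(sin(3t)·(-3,-1) - cos(3t)·(-1,0)).
General solution: K_1X_1 + K_2X_2.

u(t) = -K_1e^(-t)sin(3t) - 3K_1e^(-t)cos(3t) - 3K_2e^(-t)sin(3t) + K_2e^(-t)cos(3t), v(t) = -K_1e^(-t)cos(3t) - K_2e^(-t)sin(3t)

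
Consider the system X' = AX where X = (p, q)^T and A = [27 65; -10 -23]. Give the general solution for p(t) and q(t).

Coefficient matrix A = [[27, 65], [-10, -23]].
Characteristic polynomial det(A - λI) = λ^2 - 4λ + 29 = 0.
Eigenvalues λ = 2 ± 5i (complex conjugate pair).
For λ=2+5i: an eigenvector is (3,-1) - i(2,-1) = (3 - 2i, -1 + i).
A real fundamental pair from Re and Im of e^((2+5i)t)v: X_1 = e^(2t)(cos(5t)·(3,-1) + sin(5t)·(2,-1)), X_2 = e^(2t)(sin(5t)·(3,-1) - cos(5t)·(2,-1)).
General solution: C_1X_1 + C_2X_2.

p(t) = 2C_1e^(2t)sin(5t) + 3C_1e^(2t)cos(5t) + 3C_2e^(2t)sin(5t) - 2C_2e^(2t)cos(5t), q(t) = -C_1e^(2t)sin(5t) - C_1e^(2t)cos(5t) - C_2e^(2t)sin(5t) + C_2e^(2t)cos(5t)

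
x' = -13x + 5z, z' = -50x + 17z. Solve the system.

x(t) = c_1e^(2t)sin(5t) - c_2e^(2t)cos(5t), z(t) = 3c_1e^(2t)sin(5t) + c_1e^(2t)cos(5t) + c_2e^(2t)sin(5t) - 3c_2e^(2t)cos(5t)

Coefficient matrix A = [[-13, 5], [-50, 17]].
Characteristic polynomial det(A - λI) = λ^2 - 4λ + 29 = 0.
Eigenvalues λ = 2 ± 5i (complex conjugate pair).
For λ=2+5i: an eigenvector is (0,1) - i(1,3) = (0 - i, 1 - 3i).
A real fundamental pair from Re and Im of e^((2+5i)t)v: X_1 = e^(2t)(cos(5t)·(0,1) + sin(5t)·(1,3)), X_2 = e^(2t)(sin(5t)·(0,1) - cos(5t)·(1,3)).
General solution: c_1X_1 + c_2X_2.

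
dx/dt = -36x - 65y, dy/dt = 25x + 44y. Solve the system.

Coefficient matrix A = [[-36, -65], [25, 44]].
Characteristic polynomial det(A - λI) = λ^2 - 8λ + 41 = 0.
Eigenvalues λ = 4 ± 5i (complex conjugate pair).
For λ=4+5i: an eigenvector is (-2,1) - i(3,-2) = (-2 - 3i, 1 + 2i).
A real fundamental pair from Re and Im of e^((4+5i)t)v: X_1 = e^(4t)(cos(5t)·(-2,1) + sin(5t)·(3,-2)), X_2 = e^(4t)(sin(5t)·(-2,1) - cos(5t)·(3,-2)).
General solution: c_1X_1 + c_2X_2.

x(t) = 3c_1e^(4t)sin(5t) - 2c_1e^(4t)cos(5t) - 2c_2e^(4t)sin(5t) - 3c_2e^(4t)cos(5t), y(t) = -2c_1e^(4t)sin(5t) + c_1e^(4t)cos(5t) + c_2e^(4t)sin(5t) + 2c_2e^(4t)cos(5t)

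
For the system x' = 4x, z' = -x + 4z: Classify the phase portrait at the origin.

unstable improper node

A = [[4,0],[-1,4]]; det(A-λI) = λ^2 - 8λ + 16.
repeated λ = 4 with a single eigenvector.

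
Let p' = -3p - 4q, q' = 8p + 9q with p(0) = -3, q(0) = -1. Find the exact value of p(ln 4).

4068

A = [[-3,-4],[8,9]]; eigenvalues λ = 1, 5.
Eigenvectors: (1,-1) for λ=1, (-1,2) for λ=5.
From the initial condition, c_1 = -7, c_2 = -4.
p(ln 4) = (-7)(4^1)(1) + (-4)(4^5)(-1) = 4068.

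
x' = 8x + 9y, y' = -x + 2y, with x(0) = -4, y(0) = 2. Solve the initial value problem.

x(t) = 6te^(5t) - 4e^(5t), y(t) = -2te^(5t) + 2e^(5t)

Coefficient matrix A = [[8, 9], [-1, 2]].
Characteristic polynomial det(A - λI) = λ^2 - 10λ + 25 = 0.
Single eigenvalue λ = 5 with algebraic multiplicity 2.
Eigenvector v = (-3,1); generalized eigenvector w with (A-λI)w=v is (-1,0).
General solution: e^(5t)[K_1·v + K_2·(t·v + w)].
Applying x(0)=-4, y(0)=2 gives K_1=2, K_2=-2.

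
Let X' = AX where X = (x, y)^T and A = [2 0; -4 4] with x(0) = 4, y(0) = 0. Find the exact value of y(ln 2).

-96

A = [[2,0],[-4,4]]; eigenvalues λ = 4, 2.
Eigenvectors: (0,-1) for λ=4, (1,2) for λ=2.
From the initial condition, c_1 = 8, c_2 = 4.
y(ln 2) = (8)(2^4)(-1) + (4)(2^2)(2) = -96.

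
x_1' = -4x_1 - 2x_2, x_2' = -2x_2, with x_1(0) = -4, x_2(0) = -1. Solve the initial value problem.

x_1(t) = e^(-2t) - 5e^(-4t), x_2(t) = -e^(-2t)

Coefficient matrix A = [[-4, -2], [0, -2]].
Characteristic polynomial det(A - λI) = λ^2 + 6λ + 8 = 0.
Eigenvalues λ = -2, -4.
For λ=-2: (A-λI) row 1 is [-2, -2], so an eigenvector is (-1, 1).
For λ=-4: (A-λI) row 1 is [0, -2], so an eigenvector is (1, 0).
General solution: K_1e^(-2t)(-1,1) + K_2e^(-4t)(1,0).
Applying x_1(0)=-4, x_2(0)=-1 gives K_1=-1, K_2=-5.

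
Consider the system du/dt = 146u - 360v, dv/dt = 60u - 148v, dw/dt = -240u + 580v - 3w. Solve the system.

Coefficient matrix A = [[146, -360, 0], [60, -148, 0], [-240, 580, -3]].
det(A - λI) = 0 gives eigenvalues λ = 2, -4, -3.
For λ=2: eigenvector (5,2,-8).
For λ=-4: eigenvector (12,5,-20).
For λ=-3: eigenvector (0,0,1).
General solution: K_1e^(2t)(5,2,-8) + K_2e^(-4t)(12,5,-20) + K_3e^(-3t)(0,0,1).

u(t) = 5K_1e^(2t) + 12K_2e^(-4t), v(t) = 2K_1e^(2t) + 5K_2e^(-4t), w(t) = -8K_1e^(2t) - 20K_2e^(-4t) + K_3e^(-3t)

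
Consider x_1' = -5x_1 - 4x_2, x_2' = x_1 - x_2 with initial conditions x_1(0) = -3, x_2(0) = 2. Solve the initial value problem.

Coefficient matrix A = [[-5, -4], [1, -1]].
Characteristic polynomial det(A - λI) = λ^2 + 6λ + 9 = 0.
Single eigenvalue λ = -3 with algebraic multiplicity 2.
Eigenvector v = (-2,1); generalized eigenvector w with (A-λI)w=v is (3,-1).
General solution: e^(-3t)[c_1·v + c_2·(t·v + w)].
Applying x_1(0)=-3, x_2(0)=2 gives c_1=3, c_2=1.

x_1(t) = -2te^(-3t) - 3e^(-3t), x_2(t) = te^(-3t) + 2e^(-3t)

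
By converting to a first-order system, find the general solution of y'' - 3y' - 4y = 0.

y(t) = c_1e^(-t) + c_2e^(4t)

Let x_1 = y, x_2 = y'. Then x_1' = x_2 and x_2' = 4x_1 + 3x_2.
A = [[0,1],[4,3]]; det(A-λI) = λ^2 - 3λ - 4.
Eigenvalues λ = -1, 4 with eigenvectors (1,-1), (1,4).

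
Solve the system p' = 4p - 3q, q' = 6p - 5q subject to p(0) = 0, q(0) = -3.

p(t) = 3e^(t) - 3e^(-2t), q(t) = 3e^(t) - 6e^(-2t)

Coefficient matrix A = [[4, -3], [6, -5]].
Characteristic polynomial det(A - λI) = λ^2 + λ - 2 = 0.
Eigenvalues λ = -2, 1.
For λ=-2: (A-λI) row 1 is [6, -3], so an eigenvector is (1, 2).
For λ=1: (A-λI) row 1 is [3, -3], so an eigenvector is (-1, -1).
General solution: C_1e^(-2t)(1,2) + C_2e^(t)(-1,-1).
Applying p(0)=0, q(0)=-3 gives C_1=-3, C_2=-3.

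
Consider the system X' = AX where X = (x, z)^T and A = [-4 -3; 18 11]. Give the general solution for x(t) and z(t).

Coefficient matrix A = [[-4, -3], [18, 11]].
Characteristic polynomial det(A - λI) = λ^2 - 7λ + 10 = 0.
Eigenvalues λ = 5, 2.
For λ=5: (A-λI) row 1 is [-9, -3], so an eigenvector is (1, -3).
For λ=2: (A-λI) row 1 is [-6, -3], so an eigenvector is (1, -2).
General solution: K_1e^(5t)(1,-3) + K_2e^(2t)(1,-2).

x(t) = K_1e^(5t) + K_2e^(2t), z(t) = -3K_1e^(5t) - 2K_2e^(2t)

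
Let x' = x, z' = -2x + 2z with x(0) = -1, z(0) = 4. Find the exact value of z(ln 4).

A = [[1,0],[-2,2]]; eigenvalues λ = 2, 1.
Eigenvectors: (0,1) for λ=2, (-1,-2) for λ=1.
From the initial condition, c_1 = 6, c_2 = 1.
z(ln 4) = (6)(4^2)(1) + (1)(4^1)(-2) = 88.

88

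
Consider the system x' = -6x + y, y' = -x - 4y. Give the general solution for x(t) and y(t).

Coefficient matrix A = [[-6, 1], [-1, -4]].
Characteristic polynomial det(A - λI) = λ^2 + 10λ + 25 = 0.
Single eigenvalue λ = -5 with algebraic multiplicity 2.
Eigenvector v = (-1,-1); generalized eigenvector w with (A-λI)w=v is (2,1).
General solution: e^(-5t)[K_1·v + K_2·(t·v + w)].

x(t) = -K_1e^(-5t) - K_2te^(-5t) + 2K_2e^(-5t), y(t) = -K_1e^(-5t) - K_2te^(-5t) + K_2e^(-5t)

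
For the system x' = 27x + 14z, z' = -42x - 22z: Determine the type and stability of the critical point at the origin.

A = [[27,14],[-42,-22]]; det(A-λI) = λ^2 - 5λ - 6.
λ = 6, -1: opposite signs.

saddle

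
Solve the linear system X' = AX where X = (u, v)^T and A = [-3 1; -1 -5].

u(t) = -C_1e^(-4t) - C_2te^(-4t) + C_2e^(-4t), v(t) = C_1e^(-4t) + C_2te^(-4t) - 2C_2e^(-4t)

Coefficient matrix A = [[-3, 1], [-1, -5]].
Characteristic polynomial det(A - λI) = λ^2 + 8λ + 16 = 0.
Single eigenvalue λ = -4 with algebraic multiplicity 2.
Eigenvector v = (-1,1); generalized eigenvector w with (A-λI)w=v is (1,-2).
General solution: e^(-4t)[C_1·v + C_2·(t·v + w)].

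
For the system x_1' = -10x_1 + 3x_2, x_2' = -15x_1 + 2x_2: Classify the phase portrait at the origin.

A = [[-10,3],[-15,2]]; det(A-λI) = λ^2 + 8λ + 25.
λ = -4 ± 3i: negative real part.

stable spiral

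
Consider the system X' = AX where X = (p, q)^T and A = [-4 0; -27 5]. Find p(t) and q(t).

p(t) = -c_1e^(-4t), q(t) = -3c_1e^(-4t) + c_2e^(5t)

Coefficient matrix A = [[-4, 0], [-27, 5]].
Characteristic polynomial det(A - λI) = λ^2 - λ - 20 = 0.
Eigenvalues λ = -4, 5.
For λ=-4: (A-λI) row 2 is [-27, 9], so an eigenvector is (-1, -3).
For λ=5: (A-λI) row 1 is [-9, 0], so an eigenvector is (0, 1).
General solution: c_1e^(-4t)(-1,-3) + c_2e^(5t)(0,1).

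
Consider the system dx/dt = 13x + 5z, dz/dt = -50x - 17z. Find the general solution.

Coefficient matrix A = [[13, 5], [-50, -17]].
Characteristic polynomial det(A - λI) = λ^2 + 4λ + 29 = 0.
Eigenvalues λ = -2 ± 5i (complex conjugate pair).
For λ=-2+5i: an eigenvector is (0,1) - i(1,-3) = (0 - i, 1 + 3i).
A real fundamental pair from Re and Im of e^((-2+5i)t)v: X_1 = e^(-2t)(cos(5t)·(0,1) + sin(5t)·(1,-3)), X_2 = e^(-2t)(sin(5t)·(0,1) - cos(5t)·(1,-3)).
General solution: C_1X_1 + C_2X_2.

x(t) = C_1e^(-2t)sin(5t) - C_2e^(-2t)cos(5t), z(t) = -3C_1e^(-2t)sin(5t) + C_1e^(-2t)cos(5t) + C_2e^(-2t)sin(5t) + 3C_2e^(-2t)cos(5t)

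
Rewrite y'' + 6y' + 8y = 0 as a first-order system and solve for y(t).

y(t) = K_1e^(-4t) + K_2e^(-2t)

Let x_1 = y, x_2 = y'. Then x_1' = x_2 and x_2' = -8x_1 - 6x_2.
A = [[0,1],[-8,-6]]; det(A-λI) = λ^2 + 6λ + 8.
Eigenvalues λ = -4, -2 with eigenvectors (1,-4), (1,-2).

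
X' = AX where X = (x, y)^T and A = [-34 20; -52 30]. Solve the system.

x(t) = c_1e^(-2t)sin(4t) - 2c_1e^(-2t)cos(4t) - 2c_2e^(-2t)sin(4t) - c_2e^(-2t)cos(4t), y(t) = 2c_1e^(-2t)sin(4t) - 3c_1e^(-2t)cos(4t) - 3c_2e^(-2t)sin(4t) - 2c_2e^(-2t)cos(4t)

Coefficient matrix A = [[-34, 20], [-52, 30]].
Characteristic polynomial det(A - λI) = λ^2 + 4λ + 20 = 0.
Eigenvalues λ = -2 ± 4i (complex conjugate pair).
For λ=-2+4i: an eigenvector is (-2,-3) - i(1,2) = (-2 - i, -3 - 2i).
A real fundamental pair from Re and Im of e^((-2+4i)t)v: X_1 = e^(-2t)(cos(4t)·(-2,-3) + sin(4t)·(1,2)), X_2 = e^(-2t)(sin(4t)·(-2,-3) - cos(4t)·(1,2)).
General solution: c_1X_1 + c_2X_2.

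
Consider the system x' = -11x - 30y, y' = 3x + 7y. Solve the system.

x(t) = -C_1e^(-2t)sin(3t) - 3C_1e^(-2t)cos(3t) - 3C_2e^(-2t)sin(3t) + C_2e^(-2t)cos(3t), y(t) = C_1e^(-2t)cos(3t) + C_2e^(-2t)sin(3t)

Coefficient matrix A = [[-11, -30], [3, 7]].
Characteristic polynomial det(A - λI) = λ^2 + 4λ + 13 = 0.
Eigenvalues λ = -2 ± 3i (complex conjugate pair).
For λ=-2+3i: an eigenvector is (-3,1) - i(-1,0) = (-3 + i, 1).
A real fundamental pair from Re and Im of e^((-2+3i)t)v: X_1 = e^(-2t)(cos(3t)·(-3,1) + sin(3t)·(-1,0)), X_2 = e^(-2t)(sin(3t)·(-3,1) - cos(3t)·(-1,0)).
General solution: C_1X_1 + C_2X_2.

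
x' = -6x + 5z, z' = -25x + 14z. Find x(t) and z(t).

Coefficient matrix A = [[-6, 5], [-25, 14]].
Characteristic polynomial det(A - λI) = λ^2 - 8λ + 41 = 0.
Eigenvalues λ = 4 ± 5i (complex conjugate pair).
For λ=4+5i: an eigenvector is (0,1) - i(1,2) = (0 - i, 1 - 2i).
A real fundamental pair from Re and Im of e^((4+5i)t)v: X_1 = e^(4t)(cos(5t)·(0,1) + sin(5t)·(1,2)), X_2 = e^(4t)(sin(5t)·(0,1) - cos(5t)·(1,2)).
General solution: c_1X_1 + c_2X_2.

x(t) = c_1e^(4t)sin(5t) - c_2e^(4t)cos(5t), z(t) = 2c_1e^(4t)sin(5t) + c_1e^(4t)cos(5t) + c_2e^(4t)sin(5t) - 2c_2e^(4t)cos(5t)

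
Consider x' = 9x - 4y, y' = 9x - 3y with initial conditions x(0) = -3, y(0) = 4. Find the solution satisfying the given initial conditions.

x(t) = -34te^(3t) - 3e^(3t), y(t) = -51te^(3t) + 4e^(3t)

Coefficient matrix A = [[9, -4], [9, -3]].
Characteristic polynomial det(A - λI) = λ^2 - 6λ + 9 = 0.
Single eigenvalue λ = 3 with algebraic multiplicity 2.
Eigenvector v = (2,3); generalized eigenvector w with (A-λI)w=v is (-1,-2).
General solution: e^(3t)[c_1·v + c_2·(t·v + w)].
Applying x(0)=-3, y(0)=4 gives c_1=-10, c_2=-17.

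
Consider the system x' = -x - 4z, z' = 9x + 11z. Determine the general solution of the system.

Coefficient matrix A = [[-1, -4], [9, 11]].
Characteristic polynomial det(A - λI) = λ^2 - 10λ + 25 = 0.
Single eigenvalue λ = 5 with algebraic multiplicity 2.
Eigenvector v = (-2,3); generalized eigenvector w with (A-λI)w=v is (1,-1).
General solution: e^(5t)[c_1·v + c_2·(t·v + w)].

x(t) = -2c_1e^(5t) - 2c_2te^(5t) + c_2e^(5t), z(t) = 3c_1e^(5t) + 3c_2te^(5t) - c_2e^(5t)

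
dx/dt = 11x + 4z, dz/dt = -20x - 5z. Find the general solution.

Coefficient matrix A = [[11, 4], [-20, -5]].
Characteristic polynomial det(A - λI) = λ^2 - 6λ + 25 = 0.
Eigenvalues λ = 3 ± 4i (complex conjugate pair).
For λ=3+4i: an eigenvector is (0,-1) - i(-1,2) = (0 + i, -1 - 2i).
A real fundamental pair from Re and Im of e^((3+4i)t)v: X_1 = e^(3t)(cos(4t)·(0,-1) + sin(4t)·(-1,2)), X_2 = e^(3t)(sin(4t)·(0,-1) - cos(4t)·(-1,2)).
General solution: C_1X_1 + C_2X_2.

x(t) = -C_1e^(3t)sin(4t) + C_2e^(3t)cos(4t), z(t) = 2C_1e^(3t)sin(4t) - C_1e^(3t)cos(4t) - C_2e^(3t)sin(4t) - 2C_2e^(3t)cos(4t)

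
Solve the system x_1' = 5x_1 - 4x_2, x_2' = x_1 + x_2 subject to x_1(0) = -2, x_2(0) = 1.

Coefficient matrix A = [[5, -4], [1, 1]].
Characteristic polynomial det(A - λI) = λ^2 - 6λ + 9 = 0.
Single eigenvalue λ = 3 with algebraic multiplicity 2.
Eigenvector v = (2,1); generalized eigenvector w with (A-λI)w=v is (3,1).
General solution: e^(3t)[C_1·v + C_2·(t·v + w)].
Applying x_1(0)=-2, x_2(0)=1 gives C_1=5, C_2=-4.

x_1(t) = -8te^(3t) - 2e^(3t), x_2(t) = -4te^(3t) + e^(3t)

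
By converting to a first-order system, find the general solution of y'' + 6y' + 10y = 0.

y(t) = C_1e^(-3t)cos(t) + C_2e^(-3t)sin(t)

Let x_1 = y, x_2 = y'. Then x_1' = x_2 and x_2' = -10x_1 - 6x_2.
A = [[0,1],[-10,-6]]; det(A-λI) = λ^2 + 6λ + 10.
Eigenvalues λ = -3 ± i.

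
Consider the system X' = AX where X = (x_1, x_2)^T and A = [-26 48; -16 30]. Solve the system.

Coefficient matrix A = [[-26, 48], [-16, 30]].
Characteristic polynomial det(A - λI) = λ^2 - 4λ - 12 = 0.
Eigenvalues λ = -2, 6.
For λ=-2: (A-λI) row 1 is [-24, 48], so an eigenvector is (-2, -1).
For λ=6: (A-λI) row 1 is [-32, 48], so an eigenvector is (3, 2).
General solution: c_1e^(-2t)(-2,-1) + c_2e^(6t)(3,2).

x_1(t) = -2c_1e^(-2t) + 3c_2e^(6t), x_2(t) = -c_1e^(-2t) + 2c_2e^(6t)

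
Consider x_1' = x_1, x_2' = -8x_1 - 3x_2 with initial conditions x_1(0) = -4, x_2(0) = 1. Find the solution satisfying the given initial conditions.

Coefficient matrix A = [[1, 0], [-8, -3]].
Characteristic polynomial det(A - λI) = λ^2 + 2λ - 3 = 0.
Eigenvalues λ = -3, 1.
For λ=-3: (A-λI) row 1 is [4, 0], so an eigenvector is (0, 1).
For λ=1: (A-λI) row 2 is [-8, -4], so an eigenvector is (1, -2).
General solution: C_1e^(-3t)(0,1) + C_2e^(t)(1,-2).
Applying x_1(0)=-4, x_2(0)=1 gives C_1=-7, C_2=-4.

x_1(t) = -4e^(t), x_2(t) = 8e^(t) - 7e^(-3t)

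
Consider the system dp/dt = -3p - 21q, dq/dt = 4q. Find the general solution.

p(t) = 3c_1e^(4t) - c_2e^(-3t), q(t) = -c_1e^(4t)

Coefficient matrix A = [[-3, -21], [0, 4]].
Characteristic polynomial det(A - λI) = λ^2 - λ - 12 = 0.
Eigenvalues λ = 4, -3.
For λ=4: (A-λI) row 1 is [-7, -21], so an eigenvector is (3, -1).
For λ=-3: (A-λI) row 1 is [0, -21], so an eigenvector is (-1, 0).
General solution: c_1e^(4t)(3,-1) + c_2e^(-3t)(-1,0).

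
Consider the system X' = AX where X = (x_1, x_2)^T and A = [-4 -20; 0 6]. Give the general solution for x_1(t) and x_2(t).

Coefficient matrix A = [[-4, -20], [0, 6]].
Characteristic polynomial det(A - λI) = λ^2 - 2λ - 24 = 0.
Eigenvalues λ = 6, -4.
For λ=6: (A-λI) row 1 is [-10, -20], so an eigenvector is (2, -1).
For λ=-4: (A-λI) row 1 is [0, -20], so an eigenvector is (1, 0).
General solution: c_1e^(6t)(2,-1) + c_2e^(-4t)(1,0).

x_1(t) = 2c_1e^(6t) + c_2e^(-4t), x_2(t) = -c_1e^(6t)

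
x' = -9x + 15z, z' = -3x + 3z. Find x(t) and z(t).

Coefficient matrix A = [[-9, 15], [-3, 3]].
Characteristic polynomial det(A - λI) = λ^2 + 6λ + 18 = 0.
Eigenvalues λ = -3 ± 3i (complex conjugate pair).
For λ=-3+3i: an eigenvector is (-1,0) - i(2,1) = (-1 - 2i, 0 - i).
A real fundamental pair from Re and Im of e^((-3+3i)t)v: X_1 = e^(-3t)(cos(3t)·(-1,0) + sin(3t)·(2,1)), X_2 = e^(-3t)(sin(3t)·(-1,0) - cos(3t)·(2,1)).
General solution: c_1X_1 + c_2X_2.

x(t) = 2c_1e^(-3t)sin(3t) - c_1e^(-3t)cos(3t) - c_2e^(-3t)sin(3t) - 2c_2e^(-3t)cos(3t), z(t) = c_1e^(-3t)sin(3t) - c_2e^(-3t)cos(3t)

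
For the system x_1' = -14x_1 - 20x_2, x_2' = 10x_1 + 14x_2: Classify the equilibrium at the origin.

A = [[-14,-20],[10,14]]; det(A-λI) = λ^2 + 4.
λ = 0 ± 2i: zero real part.

center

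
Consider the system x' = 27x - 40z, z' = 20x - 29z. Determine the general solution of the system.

Coefficient matrix A = [[27, -40], [20, -29]].
Characteristic polynomial det(A - λI) = λ^2 + 2λ + 17 = 0.
Eigenvalues λ = -1 ± 4i (complex conjugate pair).
For λ=-1+4i: an eigenvector is (1,1) - i(-3,-2) = (1 + 3i, 1 + 2i).
A real fundamental pair from Re and Im of e^((-1+4i)t)v: X_1 = e^(-t)(cos(4t)·(1,1) + sin(4t)·(-3,-2)), X_2 = e^(-t)(sin(4t)·(1,1) - cos(4t)·(-3,-2)).
General solution: C_1X_1 + C_2X_2.

x(t) = -3C_1e^(-t)sin(4t) + C_1e^(-t)cos(4t) + C_2e^(-t)sin(4t) + 3C_2e^(-t)cos(4t), z(t) = -2C_1e^(-t)sin(4t) + C_1e^(-t)cos(4t) + C_2e^(-t)sin(4t) + 2C_2e^(-t)cos(4t)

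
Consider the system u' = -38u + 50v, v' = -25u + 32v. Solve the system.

Coefficient matrix A = [[-38, 50], [-25, 32]].
Characteristic polynomial det(A - λI) = λ^2 + 6λ + 34 = 0.
Eigenvalues λ = -3 ± 5i (complex conjugate pair).
For λ=-3+5i: an eigenvector is (1,1) - i(3,2) = (1 - 3i, 1 - 2i).
A real fundamental pair from Re and Im of e^((-3+5i)t)v: X_1 = e^(-3t)(cos(5t)·(1,1) + sin(5t)·(3,2)), X_2 = e^(-3t)(sin(5t)·(1,1) - cos(5t)·(3,2)).
General solution: K_1X_1 + K_2X_2.

u(t) = 3K_1e^(-3t)sin(5t) + K_1e^(-3t)cos(5t) + K_2e^(-3t)sin(5t) - 3K_2e^(-3t)cos(5t), v(t) = 2K_1e^(-3t)sin(5t) + K_1e^(-3t)cos(5t) + K_2e^(-3t)sin(5t) - 2K_2e^(-3t)cos(5t)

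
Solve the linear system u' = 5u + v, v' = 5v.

u(t) = -c_1e^(5t) - c_2te^(5t) + 2c_2e^(5t), v(t) = -c_2e^(5t)

Coefficient matrix A = [[5, 1], [0, 5]].
Characteristic polynomial det(A - λI) = λ^2 - 10λ + 25 = 0.
Single eigenvalue λ = 5 with algebraic multiplicity 2.
Eigenvector v = (-1,0); generalized eigenvector w with (A-λI)w=v is (2,-1).
General solution: e^(5t)[c_1·v + c_2·(t·v + w)].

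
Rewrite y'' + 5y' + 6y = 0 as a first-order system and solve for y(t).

y(t) = K_1e^(-2t) + K_2e^(-3t)

Let x_1 = y, x_2 = y'. Then x_1' = x_2 and x_2' = -6x_1 - 5x_2.
A = [[0,1],[-6,-5]]; det(A-λI) = λ^2 + 5λ + 6.
Eigenvalues λ = -2, -3 with eigenvectors (1,-2), (1,-3).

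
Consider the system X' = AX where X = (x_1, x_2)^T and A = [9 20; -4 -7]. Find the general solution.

x_1(t) = 2c_1e^(t)sin(4t) + c_1e^(t)cos(4t) + c_2e^(t)sin(4t) - 2c_2e^(t)cos(4t), x_2(t) = -c_1e^(t)sin(4t) + c_2e^(t)cos(4t)

Coefficient matrix A = [[9, 20], [-4, -7]].
Characteristic polynomial det(A - λI) = λ^2 - 2λ + 17 = 0.
Eigenvalues λ = 1 ± 4i (complex conjugate pair).
For λ=1+4i: an eigenvector is (1,0) - i(2,-1) = (1 - 2i, 0 + i).
A real fundamental pair from Re and Im of e^((1+4i)t)v: X_1 = e^(t)(cos(4t)·(1,0) + sin(4t)·(2,-1)), X_2 = e^(t)(sin(4t)·(1,0) - cos(4t)·(2,-1)).
General solution: c_1X_1 + c_2X_2.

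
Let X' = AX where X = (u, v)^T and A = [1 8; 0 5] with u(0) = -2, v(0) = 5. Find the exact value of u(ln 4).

A = [[1,8],[0,5]]; eigenvalues λ = 5, 1.
Eigenvectors: (-2,-1) for λ=5, (-1,0) for λ=1.
From the initial condition, c_1 = -5, c_2 = 12.
u(ln 4) = (-5)(4^5)(-2) + (12)(4^1)(-1) = 10192.

10192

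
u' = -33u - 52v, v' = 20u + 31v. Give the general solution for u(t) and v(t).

u(t) = -2c_1e^(-t)sin(4t) - 3c_1e^(-t)cos(4t) - 3c_2e^(-t)sin(4t) + 2c_2e^(-t)cos(4t), v(t) = c_1e^(-t)sin(4t) + 2c_1e^(-t)cos(4t) + 2c_2e^(-t)sin(4t) - c_2e^(-t)cos(4t)

Coefficient matrix A = [[-33, -52], [20, 31]].
Characteristic polynomial det(A - λI) = λ^2 + 2λ + 17 = 0.
Eigenvalues λ = -1 ± 4i (complex conjugate pair).
For λ=-1+4i: an eigenvector is (-3,2) - i(-2,1) = (-3 + 2i, 2 - i).
A real fundamental pair from Re and Im of e^((-1+4i)t)v: X_1 = e^(-t)(cos(4t)·(-3,2) + sin(4t)·(-2,1)), X_2 = e^(-t)(sin(4t)·(-3,2) - cos(4t)·(-2,1)).
General solution: c_1X_1 + c_2X_2.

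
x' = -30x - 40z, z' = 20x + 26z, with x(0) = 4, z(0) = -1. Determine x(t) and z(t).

x(t) = -18e^(-2t)sin(4t) + 4e^(-2t)cos(4t), z(t) = 13e^(-2t)sin(4t) - e^(-2t)cos(4t)

Coefficient matrix A = [[-30, -40], [20, 26]].
Characteristic polynomial det(A - λI) = λ^2 + 4λ + 20 = 0.
Eigenvalues λ = -2 ± 4i (complex conjugate pair).
For λ=-2+4i: an eigenvector is (-1,1) - i(-3,2) = (-1 + 3i, 1 - 2i).
A real fundamental pair from Re and Im of e^((-2+4i)t)v: X_1 = e^(-2t)(cos(4t)·(-1,1) + sin(4t)·(-3,2)), X_2 = e^(-2t)(sin(4t)·(-1,1) - cos(4t)·(-3,2)).
General solution: K_1X_1 + K_2X_2.
Applying x(0)=4, z(0)=-1 gives K_1=5, K_2=3.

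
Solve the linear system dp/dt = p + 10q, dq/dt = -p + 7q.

Coefficient matrix A = [[1, 10], [-1, 7]].
Characteristic polynomial det(A - λI) = λ^2 - 8λ + 17 = 0.
Eigenvalues λ = 4 ± i (complex conjugate pair).
For λ=4+i: an eigenvector is (-3,-1) - i(-1,0) = (-3 + i, -1).
A real fundamental pair from Re and Im of e^((4+i)t)v: X_1 = e^(4t)(cos(t)·(-3,-1) + sin(t)·(-1,0)), X_2 = e^(4t)(sin(t)·(-3,-1) - cos(t)·(-1,0)).
General solution: C_1X_1 + C_2X_2.

p(t) = -C_1e^(4t)sin(t) - 3C_1e^(4t)cos(t) - 3C_2e^(4t)sin(t) + C_2e^(4t)cos(t), q(t) = -C_1e^(4t)cos(t) - C_2e^(4t)sin(t)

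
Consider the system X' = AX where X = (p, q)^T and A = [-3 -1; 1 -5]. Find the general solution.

p(t) = C_1e^(-4t) + C_2te^(-4t) + 2C_2e^(-4t), q(t) = C_1e^(-4t) + C_2te^(-4t) + C_2e^(-4t)

Coefficient matrix A = [[-3, -1], [1, -5]].
Characteristic polynomial det(A - λI) = λ^2 + 8λ + 16 = 0.
Single eigenvalue λ = -4 with algebraic multiplicity 2.
Eigenvector v = (1,1); generalized eigenvector w with (A-λI)w=v is (2,1).
General solution: e^(-4t)[C_1·v + C_2·(t·v + w)].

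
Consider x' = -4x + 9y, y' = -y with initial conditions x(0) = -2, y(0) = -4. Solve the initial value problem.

Coefficient matrix A = [[-4, 9], [0, -1]].
Characteristic polynomial det(A - λI) = λ^2 + 5λ + 4 = 0.
Eigenvalues λ = -4, -1.
For λ=-4: (A-λI) row 1 is [0, 9], so an eigenvector is (1, 0).
For λ=-1: (A-λI) row 1 is [-3, 9], so an eigenvector is (-3, -1).
General solution: K_1e^(-4t)(1,0) + K_2e^(-t)(-3,-1).
Applying x(0)=-2, y(0)=-4 gives K_1=10, K_2=4.

x(t) = -12e^(-t) + 10e^(-4t), y(t) = -4e^(-t)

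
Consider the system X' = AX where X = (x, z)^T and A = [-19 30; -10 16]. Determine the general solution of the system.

x(t) = -2C_1e^(-4t) - 3C_2e^(t), z(t) = -C_1e^(-4t) - 2C_2e^(t)

Coefficient matrix A = [[-19, 30], [-10, 16]].
Characteristic polynomial det(A - λI) = λ^2 + 3λ - 4 = 0.
Eigenvalues λ = -4, 1.
For λ=-4: (A-λI) row 1 is [-15, 30], so an eigenvector is (-2, -1).
For λ=1: (A-λI) row 1 is [-20, 30], so an eigenvector is (-3, -2).
General solution: C_1e^(-4t)(-2,-1) + C_2e^(t)(-3,-2).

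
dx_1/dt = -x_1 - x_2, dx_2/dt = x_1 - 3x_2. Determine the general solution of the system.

x_1(t) = -K_1e^(-2t) - K_2te^(-2t) + K_2e^(-2t), x_2(t) = -K_1e^(-2t) - K_2te^(-2t) + 2K_2e^(-2t)

Coefficient matrix A = [[-1, -1], [1, -3]].
Characteristic polynomial det(A - λI) = λ^2 + 4λ + 4 = 0.
Single eigenvalue λ = -2 with algebraic multiplicity 2.
Eigenvector v = (-1,-1); generalized eigenvector w with (A-λI)w=v is (1,2).
General solution: e^(-2t)[K_1·v + K_2·(t·v + w)].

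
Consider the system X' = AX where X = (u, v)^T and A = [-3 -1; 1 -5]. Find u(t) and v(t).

u(t) = -c_1e^(-4t) - c_2te^(-4t) - 2c_2e^(-4t), v(t) = -c_1e^(-4t) - c_2te^(-4t) - c_2e^(-4t)

Coefficient matrix A = [[-3, -1], [1, -5]].
Characteristic polynomial det(A - λI) = λ^2 + 8λ + 16 = 0.
Single eigenvalue λ = -4 with algebraic multiplicity 2.
Eigenvector v = (-1,-1); generalized eigenvector w with (A-λI)w=v is (-2,-1).
General solution: e^(-4t)[c_1·v + c_2·(t·v + w)].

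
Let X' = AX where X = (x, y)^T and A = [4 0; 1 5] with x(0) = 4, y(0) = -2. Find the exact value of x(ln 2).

64

A = [[4,0],[1,5]]; eigenvalues λ = 5, 4.
Eigenvectors: (0,1) for λ=5, (1,-1) for λ=4.
From the initial condition, c_1 = 2, c_2 = 4.
x(ln 2) = (2)(2^5)(0) + (4)(2^4)(1) = 64.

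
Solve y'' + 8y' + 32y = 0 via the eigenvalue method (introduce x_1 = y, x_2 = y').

Let x_1 = y, x_2 = y'. Then x_1' = x_2 and x_2' = -32x_1 - 8x_2.
A = [[0,1],[-32,-8]]; det(A-λI) = λ^2 + 8λ + 32.
Eigenvalues λ = -4 ± 4i.

y(t) = c_1e^(-4t)cos(4t) + c_2e^(-4t)sin(4t)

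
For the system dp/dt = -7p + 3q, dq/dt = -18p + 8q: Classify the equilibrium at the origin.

A = [[-7,3],[-18,8]]; det(A-λI) = λ^2 - λ - 2.
λ = 2, -1: opposite signs.

saddle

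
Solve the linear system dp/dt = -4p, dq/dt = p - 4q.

p(t) = c_2e^(-4t), q(t) = c_1e^(-4t) + c_2te^(-4t) - 3c_2e^(-4t)

Coefficient matrix A = [[-4, 0], [1, -4]].
Characteristic polynomial det(A - λI) = λ^2 + 8λ + 16 = 0.
Single eigenvalue λ = -4 with algebraic multiplicity 2.
Eigenvector v = (0,1); generalized eigenvector w with (A-λI)w=v is (1,-3).
General solution: e^(-4t)[c_1·v + c_2·(t·v + w)].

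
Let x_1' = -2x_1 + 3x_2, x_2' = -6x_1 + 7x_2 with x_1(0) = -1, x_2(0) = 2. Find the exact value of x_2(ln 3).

474

A = [[-2,3],[-6,7]]; eigenvalues λ = 4, 1.
Eigenvectors: (-1,-2) for λ=4, (-1,-1) for λ=1.
From the initial condition, c_1 = -3, c_2 = 4.
x_2(ln 3) = (-3)(3^4)(-2) + (4)(3^1)(-1) = 474.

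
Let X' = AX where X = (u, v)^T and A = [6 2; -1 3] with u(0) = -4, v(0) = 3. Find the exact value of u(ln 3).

-648

A = [[6,2],[-1,3]]; eigenvalues λ = 4, 5.
Eigenvectors: (-1,1) for λ=4, (2,-1) for λ=5.
From the initial condition, c_1 = 2, c_2 = -1.
u(ln 3) = (2)(3^4)(-1) + (-1)(3^5)(2) = -648.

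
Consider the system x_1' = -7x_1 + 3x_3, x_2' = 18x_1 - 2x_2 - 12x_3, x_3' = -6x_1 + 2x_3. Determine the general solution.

x_1(t) = c_1e^(-t) - c_3e^(-4t), x_2(t) = -6c_1e^(-t) + c_2e^(-2t) + 3c_3e^(-4t), x_3(t) = 2c_1e^(-t) - c_3e^(-4t)

Coefficient matrix A = [[-7, 0, 3], [18, -2, -12], [-6, 0, 2]].
det(A - λI) = 0 gives eigenvalues λ = -1, -2, -4.
For λ=-1: eigenvector (1,-6,2).
For λ=-2: eigenvector (0,1,0).
For λ=-4: eigenvector (-1,3,-1).
General solution: c_1e^(-t)(1,-6,2) + c_2e^(-2t)(0,1,0) + c_3e^(-4t)(-1,3,-1).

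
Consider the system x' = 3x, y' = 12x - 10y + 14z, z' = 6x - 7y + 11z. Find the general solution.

x(t) = K_2e^(3t), y(t) = -K_1e^(4t) + 2K_2e^(3t) + 2K_3e^(-3t), z(t) = -K_1e^(4t) + K_2e^(3t) + K_3e^(-3t)

Coefficient matrix A = [[3, 0, 0], [12, -10, 14], [6, -7, 11]].
det(A - λI) = 0 gives eigenvalues λ = 4, 3, -3.
For λ=4: eigenvector (0,-1,-1).
For λ=3: eigenvector (1,2,1).
For λ=-3: eigenvector (0,2,1).
General solution: K_1e^(4t)(0,-1,-1) + K_2e^(3t)(1,2,1) + K_3e^(-3t)(0,2,1).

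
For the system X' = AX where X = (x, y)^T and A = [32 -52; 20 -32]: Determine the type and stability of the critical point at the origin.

center

A = [[32,-52],[20,-32]]; det(A-λI) = λ^2 + 16.
λ = 0 ± 4i: zero real part.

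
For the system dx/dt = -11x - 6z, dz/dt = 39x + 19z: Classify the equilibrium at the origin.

A = [[-11,-6],[39,19]]; det(A-λI) = λ^2 - 8λ + 25.
λ = 4 ± 3i: positive real part.

unstable spiral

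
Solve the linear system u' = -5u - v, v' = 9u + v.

u(t) = K_1e^(-2t) + K_2te^(-2t) - K_2e^(-2t), v(t) = -3K_1e^(-2t) - 3K_2te^(-2t) + 2K_2e^(-2t)

Coefficient matrix A = [[-5, -1], [9, 1]].
Characteristic polynomial det(A - λI) = λ^2 + 4λ + 4 = 0.
Single eigenvalue λ = -2 with algebraic multiplicity 2.
Eigenvector v = (1,-3); generalized eigenvector w with (A-λI)w=v is (-1,2).
General solution: e^(-2t)[K_1·v + K_2·(t·v + w)].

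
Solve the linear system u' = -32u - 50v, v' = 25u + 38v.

u(t) = K_1e^(3t)sin(5t) - 3K_1e^(3t)cos(5t) - 3K_2e^(3t)sin(5t) - K_2e^(3t)cos(5t), v(t) = -K_1e^(3t)sin(5t) + 2K_1e^(3t)cos(5t) + 2K_2e^(3t)sin(5t) + K_2e^(3t)cos(5t)

Coefficient matrix A = [[-32, -50], [25, 38]].
Characteristic polynomial det(A - λI) = λ^2 - 6λ + 34 = 0.
Eigenvalues λ = 3 ± 5i (complex conjugate pair).
For λ=3+5i: an eigenvector is (-3,2) - i(1,-1) = (-3 - i, 2 + i).
A real fundamental pair from Re and Im of e^((3+5i)t)v: X_1 = e^(3t)(cos(5t)·(-3,2) + sin(5t)·(1,-1)), X_2 = e^(3t)(sin(5t)·(-3,2) - cos(5t)·(1,-1)).
General solution: K_1X_1 + K_2X_2.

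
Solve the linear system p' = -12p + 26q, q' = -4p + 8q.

Coefficient matrix A = [[-12, 26], [-4, 8]].
Characteristic polynomial det(A - λI) = λ^2 + 4λ + 8 = 0.
Eigenvalues λ = -2 ± 2i (complex conjugate pair).
For λ=-2+2i: an eigenvector is (-3,-1) - i(2,1) = (-3 - 2i, -1 - i).
A real fundamental pair from Re and Im of e^((-2+2i)t)v: X_1 = e^(-2t)(cos(2t)·(-3,-1) + sin(2t)·(2,1)), X_2 = e^(-2t)(sin(2t)·(-3,-1) - cos(2t)·(2,1)).
General solution: K_1X_1 + K_2X_2.

p(t) = 2K_1e^(-2t)sin(2t) - 3K_1e^(-2t)cos(2t) - 3K_2e^(-2t)sin(2t) - 2K_2e^(-2t)cos(2t), q(t) = K_1e^(-2t)sin(2t) - K_1e^(-2t)cos(2t) - K_2e^(-2t)sin(2t) - K_2e^(-2t)cos(2t)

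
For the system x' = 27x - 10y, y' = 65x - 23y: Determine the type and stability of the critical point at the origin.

A = [[27,-10],[65,-23]]; det(A-λI) = λ^2 - 4λ + 29.
λ = 2 ± 5i: positive real part.

unstable spiral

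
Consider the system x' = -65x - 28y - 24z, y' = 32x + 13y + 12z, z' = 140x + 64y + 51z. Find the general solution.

x(t) = 5C_1e^(-t) - 4C_2e^(3t) - 2C_3e^(-3t), y(t) = -2C_1e^(-t) + 2C_2e^(3t) + C_3e^(-3t), z(t) = -11C_1e^(-t) + 9C_2e^(3t) + 4C_3e^(-3t)

Coefficient matrix A = [[-65, -28, -24], [32, 13, 12], [140, 64, 51]].
det(A - λI) = 0 gives eigenvalues λ = -1, 3, -3.
For λ=-1: eigenvector (5,-2,-11).
For λ=3: eigenvector (-4,2,9).
For λ=-3: eigenvector (-2,1,4).
General solution: C_1e^(-t)(5,-2,-11) + C_2e^(3t)(-4,2,9) + C_3e^(-3t)(-2,1,4).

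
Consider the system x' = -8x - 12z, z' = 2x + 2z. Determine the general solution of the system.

x(t) = 3c_1e^(-4t) - 2c_2e^(-2t), z(t) = -c_1e^(-4t) + c_2e^(-2t)

Coefficient matrix A = [[-8, -12], [2, 2]].
Characteristic polynomial det(A - λI) = λ^2 + 6λ + 8 = 0.
Eigenvalues λ = -4, -2.
For λ=-4: (A-λI) row 1 is [-4, -12], so an eigenvector is (3, -1).
For λ=-2: (A-λI) row 1 is [-6, -12], so an eigenvector is (-2, 1).
General solution: c_1e^(-4t)(3,-1) + c_2e^(-2t)(-2,1).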